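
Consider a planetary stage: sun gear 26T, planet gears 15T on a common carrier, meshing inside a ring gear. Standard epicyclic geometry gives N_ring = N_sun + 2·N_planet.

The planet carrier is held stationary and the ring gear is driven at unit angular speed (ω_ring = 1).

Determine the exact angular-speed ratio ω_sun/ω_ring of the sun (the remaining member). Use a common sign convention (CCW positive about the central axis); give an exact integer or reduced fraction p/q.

-28/13

N_ring = 26 + 2·15 = 56
26(ω_s−ω_c) = −56(ω_r−ω_c),  ω_c=0, ω_r=1
ω_s = 0 − (56/26)(1−0) = -28/13
ω_s/ω_r = -28/13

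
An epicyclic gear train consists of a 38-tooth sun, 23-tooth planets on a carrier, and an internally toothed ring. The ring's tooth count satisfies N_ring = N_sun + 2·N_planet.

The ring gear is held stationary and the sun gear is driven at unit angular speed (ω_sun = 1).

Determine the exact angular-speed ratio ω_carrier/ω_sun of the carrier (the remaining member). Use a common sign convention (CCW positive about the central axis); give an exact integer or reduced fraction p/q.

19/61

N_ring = 38 + 2·23 = 84
38(ω_s−ω_c) = −84(ω_r−ω_c),  ω_r=0, ω_s=1
38(1−ω_c) = −84(0−ω_c)  ⇒  122ω_c = 38  ⇒  ω_c = 19/61
ω_c/ω_s = 19/61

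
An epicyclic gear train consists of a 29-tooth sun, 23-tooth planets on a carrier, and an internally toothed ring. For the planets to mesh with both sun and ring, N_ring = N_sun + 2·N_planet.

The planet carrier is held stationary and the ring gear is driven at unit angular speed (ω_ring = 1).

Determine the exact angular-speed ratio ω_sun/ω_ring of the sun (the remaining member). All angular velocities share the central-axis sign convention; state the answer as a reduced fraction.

-75/29

N_ring = 29 + 2·23 = 75
29(ω_s−ω_c) = −75(ω_r−ω_c),  ω_c=0, ω_r=1
ω_s = 0 − (75/29)(1−0) = -75/29
ω_s/ω_r = -75/29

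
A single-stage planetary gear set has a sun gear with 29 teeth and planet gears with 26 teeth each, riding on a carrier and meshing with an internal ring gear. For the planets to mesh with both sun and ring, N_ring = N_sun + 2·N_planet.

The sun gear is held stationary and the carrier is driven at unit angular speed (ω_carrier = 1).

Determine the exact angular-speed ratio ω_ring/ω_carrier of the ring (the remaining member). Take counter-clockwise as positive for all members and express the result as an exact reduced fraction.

110/81

N_ring = 29 + 2·26 = 81
29(ω_s−ω_c) = −81(ω_r−ω_c),  ω_s=0, ω_c=1
ω_r = 1 − (29/81)(0−1) = 110/81
ω_r/ω_c = 110/81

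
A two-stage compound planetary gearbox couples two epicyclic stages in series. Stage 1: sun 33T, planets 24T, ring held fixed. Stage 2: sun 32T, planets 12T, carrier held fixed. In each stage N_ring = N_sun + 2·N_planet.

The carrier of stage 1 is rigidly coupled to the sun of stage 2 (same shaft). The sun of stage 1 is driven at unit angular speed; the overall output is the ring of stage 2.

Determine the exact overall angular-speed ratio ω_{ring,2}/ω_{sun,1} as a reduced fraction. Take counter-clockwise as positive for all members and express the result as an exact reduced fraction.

Stage 1: N_ring = 33 + 2·24 = 81
Stage 1: 33(ω_s−ω_c) = −81(ω_r−ω_c),  ω_r=0, ω_s=1
Stage 1: 33(1−ω_c) = −81(0−ω_c)  ⇒  114ω_c = 33  ⇒  ω_c = 11/38
  ⇒ ω_c¹/ω_s¹ = 11/38
Stage 2: N_ring = 32 + 2·12 = 56
Stage 2: 32(ω_s−ω_c) = −56(ω_r−ω_c),  ω_c=0, ω_s=1
Stage 2: ω_r = 0 − (32/56)(1−0) = -4/7
  ⇒ ω_r²/ω_s² = -4/7
Coupling ω_s² = ω_c¹ ⇒ overall = 11/38 × -4/7 = -22/133

-22/133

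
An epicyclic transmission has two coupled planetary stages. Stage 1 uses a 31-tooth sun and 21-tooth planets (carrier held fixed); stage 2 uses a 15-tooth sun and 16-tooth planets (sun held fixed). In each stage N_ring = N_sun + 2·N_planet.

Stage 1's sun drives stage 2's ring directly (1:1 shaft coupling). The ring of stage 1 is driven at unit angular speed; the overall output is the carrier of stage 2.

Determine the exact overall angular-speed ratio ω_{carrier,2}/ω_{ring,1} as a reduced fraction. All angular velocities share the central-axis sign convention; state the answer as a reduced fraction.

-3431/1922

Stage 1: N_ring = 31 + 2·21 = 73
Stage 1: 31(ω_s−ω_c) = −73(ω_r−ω_c),  ω_c=0, ω_r=1
Stage 1: ω_s = 0 − (73/31)(1−0) = -73/31
  ⇒ ω_s¹/ω_r¹ = -73/31
Stage 2: N_ring = 15 + 2·16 = 47
Stage 2: 15(ω_s−ω_c) = −47(ω_r−ω_c),  ω_s=0, ω_r=1
Stage 2: 15(0−ω_c) = −47(1−ω_c)  ⇒  62ω_c = 47  ⇒  ω_c = 47/62
  ⇒ ω_c²/ω_r² = 47/62
Coupling ω_r² = ω_s¹ ⇒ overall = -73/31 × 47/62 = -3431/1922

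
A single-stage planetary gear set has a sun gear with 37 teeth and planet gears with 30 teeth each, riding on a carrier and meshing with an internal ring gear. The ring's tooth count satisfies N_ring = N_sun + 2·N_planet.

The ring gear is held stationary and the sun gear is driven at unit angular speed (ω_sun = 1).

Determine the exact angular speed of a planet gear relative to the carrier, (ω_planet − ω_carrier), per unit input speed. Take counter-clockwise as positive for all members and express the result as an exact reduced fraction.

-3589/4020

N_ring = 37 + 2·30 = 97
37(ω_s−ω_c) = −97(ω_r−ω_c),  ω_r=0, ω_s=1
37(1−ω_c) = −97(0−ω_c)  ⇒  134ω_c = 37  ⇒  ω_c = 37/134
sun–planet: 37·(1−37/134) = −30·(ω_p−ω_c)  ⇒  ω_p−ω_c = −(37/30)·(97/134) = -3589/4020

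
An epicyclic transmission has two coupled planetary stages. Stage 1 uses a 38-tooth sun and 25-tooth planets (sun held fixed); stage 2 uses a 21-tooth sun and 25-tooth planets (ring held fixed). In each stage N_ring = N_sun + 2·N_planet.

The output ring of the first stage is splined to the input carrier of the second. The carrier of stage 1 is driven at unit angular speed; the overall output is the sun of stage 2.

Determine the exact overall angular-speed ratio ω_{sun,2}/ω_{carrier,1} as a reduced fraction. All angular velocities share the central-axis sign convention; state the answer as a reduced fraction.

69/11

Stage 1: N_ring = 38 + 2·25 = 88
Stage 1: 38(ω_s−ω_c) = −88(ω_r−ω_c),  ω_s=0, ω_c=1
Stage 1: ω_r = 1 − (38/88)(0−1) = 63/44
  ⇒ ω_r¹/ω_c¹ = 63/44
Stage 2: N_ring = 21 + 2·25 = 71
Stage 2: 21(ω_s−ω_c) = −71(ω_r−ω_c),  ω_r=0, ω_c=1
Stage 2: ω_s = 1 − (71/21)(0−1) = 92/21
  ⇒ ω_s²/ω_c² = 92/21
Coupling ω_c² = ω_r¹ ⇒ overall = 63/44 × 92/21 = 69/11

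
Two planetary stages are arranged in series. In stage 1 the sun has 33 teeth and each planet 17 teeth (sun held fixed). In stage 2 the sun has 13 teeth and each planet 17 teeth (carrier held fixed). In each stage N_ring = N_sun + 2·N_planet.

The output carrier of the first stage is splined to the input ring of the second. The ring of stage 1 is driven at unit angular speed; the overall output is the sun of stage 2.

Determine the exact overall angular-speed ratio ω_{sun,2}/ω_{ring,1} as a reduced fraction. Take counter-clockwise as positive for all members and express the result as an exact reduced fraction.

-3149/1300

Stage 1: N_ring = 33 + 2·17 = 67
Stage 1: 33(ω_s−ω_c) = −67(ω_r−ω_c),  ω_s=0, ω_r=1
Stage 1: 33(0−ω_c) = −67(1−ω_c)  ⇒  100ω_c = 67  ⇒  ω_c = 67/100
  ⇒ ω_c¹/ω_r¹ = 67/100
Stage 2: N_ring = 13 + 2·17 = 47
Stage 2: 13(ω_s−ω_c) = −47(ω_r−ω_c),  ω_c=0, ω_r=1
Stage 2: ω_s = 0 − (47/13)(1−0) = -47/13
  ⇒ ω_s²/ω_r² = -47/13
Coupling ω_r² = ω_c¹ ⇒ overall = 67/100 × -47/13 = -3149/1300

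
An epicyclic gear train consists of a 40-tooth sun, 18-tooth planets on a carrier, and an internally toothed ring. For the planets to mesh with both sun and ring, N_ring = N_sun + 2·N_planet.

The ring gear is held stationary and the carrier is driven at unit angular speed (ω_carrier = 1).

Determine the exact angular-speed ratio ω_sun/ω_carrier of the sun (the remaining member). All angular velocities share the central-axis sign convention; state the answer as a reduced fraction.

N_ring = 40 + 2·18 = 76
40(ω_s−ω_c) = −76(ω_r−ω_c),  ω_r=0, ω_c=1
ω_s = 1 − (76/40)(0−1) = 29/10
ω_s/ω_c = 29/10

29/10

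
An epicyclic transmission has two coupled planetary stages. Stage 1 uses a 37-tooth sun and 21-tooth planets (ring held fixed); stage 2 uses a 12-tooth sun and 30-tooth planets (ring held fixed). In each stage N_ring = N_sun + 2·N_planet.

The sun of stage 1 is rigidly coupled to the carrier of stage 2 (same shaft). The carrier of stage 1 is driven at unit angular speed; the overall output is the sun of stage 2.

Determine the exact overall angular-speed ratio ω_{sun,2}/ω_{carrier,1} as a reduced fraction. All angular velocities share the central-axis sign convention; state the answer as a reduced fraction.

Stage 1: N_ring = 37 + 2·21 = 79
Stage 1: 37(ω_s−ω_c) = −79(ω_r−ω_c),  ω_r=0, ω_c=1
Stage 1: ω_s = 1 − (79/37)(0−1) = 116/37
  ⇒ ω_s¹/ω_c¹ = 116/37
Stage 2: N_ring = 12 + 2·30 = 72
Stage 2: 12(ω_s−ω_c) = −72(ω_r−ω_c),  ω_r=0, ω_c=1
Stage 2: ω_s = 1 − (72/12)(0−1) = 7
  ⇒ ω_s²/ω_c² = 7
Coupling ω_c² = ω_s¹ ⇒ overall = 116/37 × 7 = 812/37

812/37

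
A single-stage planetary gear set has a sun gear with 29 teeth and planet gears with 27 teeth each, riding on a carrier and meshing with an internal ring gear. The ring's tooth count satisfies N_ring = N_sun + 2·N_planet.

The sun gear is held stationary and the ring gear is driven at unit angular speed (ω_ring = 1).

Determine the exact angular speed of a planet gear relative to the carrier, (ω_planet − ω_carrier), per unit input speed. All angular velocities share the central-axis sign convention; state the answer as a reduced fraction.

N_ring = 29 + 2·27 = 83
29(ω_s−ω_c) = −83(ω_r−ω_c),  ω_s=0, ω_r=1
29(0−ω_c) = −83(1−ω_c)  ⇒  112ω_c = 83  ⇒  ω_c = 83/112
sun–planet: 29·(0−83/112) = −27·(ω_p−ω_c)  ⇒  ω_p−ω_c = −(29/27)·(-83/112) = 2407/3024

2407/3024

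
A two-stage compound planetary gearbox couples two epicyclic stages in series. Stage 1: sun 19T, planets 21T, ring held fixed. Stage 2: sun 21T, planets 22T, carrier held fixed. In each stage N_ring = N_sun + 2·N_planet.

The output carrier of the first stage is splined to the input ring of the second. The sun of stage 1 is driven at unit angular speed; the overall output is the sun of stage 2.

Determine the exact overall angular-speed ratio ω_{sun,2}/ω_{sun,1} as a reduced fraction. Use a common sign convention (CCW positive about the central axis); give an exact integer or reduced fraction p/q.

Stage 1: N_ring = 19 + 2·21 = 61
Stage 1: 19(ω_s−ω_c) = −61(ω_r−ω_c),  ω_r=0, ω_s=1
Stage 1: 19(1−ω_c) = −61(0−ω_c)  ⇒  80ω_c = 19  ⇒  ω_c = 19/80
  ⇒ ω_c¹/ω_s¹ = 19/80
Stage 2: N_ring = 21 + 2·22 = 65
Stage 2: 21(ω_s−ω_c) = −65(ω_r−ω_c),  ω_c=0, ω_r=1
Stage 2: ω_s = 0 − (65/21)(1−0) = -65/21
  ⇒ ω_s²/ω_r² = -65/21
Coupling ω_r² = ω_c¹ ⇒ overall = 19/80 × -65/21 = -247/336

-247/336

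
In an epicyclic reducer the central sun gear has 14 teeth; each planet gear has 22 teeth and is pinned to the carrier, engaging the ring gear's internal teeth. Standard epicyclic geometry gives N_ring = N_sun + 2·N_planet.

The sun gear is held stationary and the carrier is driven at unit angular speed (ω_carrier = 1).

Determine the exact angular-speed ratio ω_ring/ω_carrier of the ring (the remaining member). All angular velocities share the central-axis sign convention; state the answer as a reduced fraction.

N_ring = 14 + 2·22 = 58
14(ω_s−ω_c) = −58(ω_r−ω_c),  ω_s=0, ω_c=1
ω_r = 1 − (14/58)(0−1) = 36/29
ω_r/ω_c = 36/29

36/29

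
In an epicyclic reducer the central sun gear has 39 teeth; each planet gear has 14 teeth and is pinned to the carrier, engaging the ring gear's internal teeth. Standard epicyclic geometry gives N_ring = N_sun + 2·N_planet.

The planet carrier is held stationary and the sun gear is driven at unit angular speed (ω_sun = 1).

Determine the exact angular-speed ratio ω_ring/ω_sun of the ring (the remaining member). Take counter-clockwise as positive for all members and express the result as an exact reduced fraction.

-39/67

N_ring = 39 + 2·14 = 67
39(ω_s−ω_c) = −67(ω_r−ω_c),  ω_c=0, ω_s=1
ω_r = 0 − (39/67)(1−0) = -39/67
ω_r/ω_s = -39/67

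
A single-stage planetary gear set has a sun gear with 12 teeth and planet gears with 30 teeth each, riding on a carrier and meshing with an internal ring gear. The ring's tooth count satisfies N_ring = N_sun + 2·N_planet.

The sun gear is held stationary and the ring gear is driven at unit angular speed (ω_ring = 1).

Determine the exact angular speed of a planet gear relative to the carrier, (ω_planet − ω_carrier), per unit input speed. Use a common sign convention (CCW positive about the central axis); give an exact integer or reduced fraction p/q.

12/35

N_ring = 12 + 2·30 = 72
12(ω_s−ω_c) = −72(ω_r−ω_c),  ω_s=0, ω_r=1
12(0−ω_c) = −72(1−ω_c)  ⇒  84ω_c = 72  ⇒  ω_c = 6/7
sun–planet: 12·(0−6/7) = −30·(ω_p−ω_c)  ⇒  ω_p−ω_c = −(12/30)·(-6/7) = 12/35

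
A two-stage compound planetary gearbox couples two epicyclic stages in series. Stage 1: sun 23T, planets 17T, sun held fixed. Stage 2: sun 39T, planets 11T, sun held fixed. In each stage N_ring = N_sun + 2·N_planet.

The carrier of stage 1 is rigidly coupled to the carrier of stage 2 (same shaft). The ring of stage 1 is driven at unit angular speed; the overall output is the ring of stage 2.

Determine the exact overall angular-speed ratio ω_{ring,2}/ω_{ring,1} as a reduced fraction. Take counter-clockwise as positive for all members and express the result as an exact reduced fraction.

285/244

Stage 1: N_ring = 23 + 2·17 = 57
Stage 1: 23(ω_s−ω_c) = −57(ω_r−ω_c),  ω_s=0, ω_r=1
Stage 1: 23(0−ω_c) = −57(1−ω_c)  ⇒  80ω_c = 57  ⇒  ω_c = 57/80
  ⇒ ω_c¹/ω_r¹ = 57/80
Stage 2: N_ring = 39 + 2·11 = 61
Stage 2: 39(ω_s−ω_c) = −61(ω_r−ω_c),  ω_s=0, ω_c=1
Stage 2: ω_r = 1 − (39/61)(0−1) = 100/61
  ⇒ ω_r²/ω_c² = 100/61
Coupling ω_c² = ω_c¹ ⇒ overall = 57/80 × 100/61 = 285/244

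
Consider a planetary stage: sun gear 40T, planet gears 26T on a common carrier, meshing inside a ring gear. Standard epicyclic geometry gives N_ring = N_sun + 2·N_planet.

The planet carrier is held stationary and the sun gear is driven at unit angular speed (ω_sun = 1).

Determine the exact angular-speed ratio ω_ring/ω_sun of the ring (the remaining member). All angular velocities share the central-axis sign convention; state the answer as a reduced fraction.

N_ring = 40 + 2·26 = 92
40(ω_s−ω_c) = −92(ω_r−ω_c),  ω_c=0, ω_s=1
ω_r = 0 − (40/92)(1−0) = -10/23
ω_r/ω_s = -10/23

-10/23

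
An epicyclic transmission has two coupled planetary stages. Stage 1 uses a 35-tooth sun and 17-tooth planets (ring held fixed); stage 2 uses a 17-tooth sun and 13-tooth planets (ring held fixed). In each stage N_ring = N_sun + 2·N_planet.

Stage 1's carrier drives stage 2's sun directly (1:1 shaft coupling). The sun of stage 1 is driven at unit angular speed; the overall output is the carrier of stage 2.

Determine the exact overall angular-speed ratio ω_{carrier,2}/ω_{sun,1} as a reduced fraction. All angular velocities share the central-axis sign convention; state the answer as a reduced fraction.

119/1248

Stage 1: N_ring = 35 + 2·17 = 69
Stage 1: 35(ω_s−ω_c) = −69(ω_r−ω_c),  ω_r=0, ω_s=1
Stage 1: 35(1−ω_c) = −69(0−ω_c)  ⇒  104ω_c = 35  ⇒  ω_c = 35/104
  ⇒ ω_c¹/ω_s¹ = 35/104
Stage 2: N_ring = 17 + 2·13 = 43
Stage 2: 17(ω_s−ω_c) = −43(ω_r−ω_c),  ω_r=0, ω_s=1
Stage 2: 17(1−ω_c) = −43(0−ω_c)  ⇒  60ω_c = 17  ⇒  ω_c = 17/60
  ⇒ ω_c²/ω_s² = 17/60
Coupling ω_s² = ω_c¹ ⇒ overall = 35/104 × 17/60 = 119/1248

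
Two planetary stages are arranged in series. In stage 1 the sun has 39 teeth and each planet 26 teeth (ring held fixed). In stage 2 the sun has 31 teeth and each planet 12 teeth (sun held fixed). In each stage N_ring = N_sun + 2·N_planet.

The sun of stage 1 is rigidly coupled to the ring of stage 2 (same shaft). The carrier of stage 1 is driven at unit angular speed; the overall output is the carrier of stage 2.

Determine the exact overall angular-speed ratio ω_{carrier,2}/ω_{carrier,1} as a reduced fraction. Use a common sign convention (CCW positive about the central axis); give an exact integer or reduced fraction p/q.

275/129

Stage 1: N_ring = 39 + 2·26 = 91
Stage 1: 39(ω_s−ω_c) = −91(ω_r−ω_c),  ω_r=0, ω_c=1
Stage 1: ω_s = 1 − (91/39)(0−1) = 10/3
  ⇒ ω_s¹/ω_c¹ = 10/3
Stage 2: N_ring = 31 + 2·12 = 55
Stage 2: 31(ω_s−ω_c) = −55(ω_r−ω_c),  ω_s=0, ω_r=1
Stage 2: 31(0−ω_c) = −55(1−ω_c)  ⇒  86ω_c = 55  ⇒  ω_c = 55/86
  ⇒ ω_c²/ω_r² = 55/86
Coupling ω_r² = ω_s¹ ⇒ overall = 10/3 × 55/86 = 275/129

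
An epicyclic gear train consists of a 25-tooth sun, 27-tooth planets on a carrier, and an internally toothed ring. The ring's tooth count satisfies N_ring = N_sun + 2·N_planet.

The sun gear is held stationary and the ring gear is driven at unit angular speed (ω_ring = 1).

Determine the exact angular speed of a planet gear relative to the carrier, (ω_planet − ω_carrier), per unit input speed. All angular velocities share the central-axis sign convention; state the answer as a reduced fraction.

N_ring = 25 + 2·27 = 79
25(ω_s−ω_c) = −79(ω_r−ω_c),  ω_s=0, ω_r=1
25(0−ω_c) = −79(1−ω_c)  ⇒  104ω_c = 79  ⇒  ω_c = 79/104
sun–planet: 25·(0−79/104) = −27·(ω_p−ω_c)  ⇒  ω_p−ω_c = −(25/27)·(-79/104) = 1975/2808

1975/2808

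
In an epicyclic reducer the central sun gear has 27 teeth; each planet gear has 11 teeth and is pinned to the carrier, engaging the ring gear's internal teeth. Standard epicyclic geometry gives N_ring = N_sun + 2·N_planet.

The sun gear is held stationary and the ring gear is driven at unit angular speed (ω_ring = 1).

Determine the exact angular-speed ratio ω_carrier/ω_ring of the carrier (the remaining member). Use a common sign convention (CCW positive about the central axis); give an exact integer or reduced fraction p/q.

49/76

N_ring = 27 + 2·11 = 49
27(ω_s−ω_c) = −49(ω_r−ω_c),  ω_s=0, ω_r=1
27(0−ω_c) = −49(1−ω_c)  ⇒  76ω_c = 49  ⇒  ω_c = 49/76
ω_c/ω_r = 49/76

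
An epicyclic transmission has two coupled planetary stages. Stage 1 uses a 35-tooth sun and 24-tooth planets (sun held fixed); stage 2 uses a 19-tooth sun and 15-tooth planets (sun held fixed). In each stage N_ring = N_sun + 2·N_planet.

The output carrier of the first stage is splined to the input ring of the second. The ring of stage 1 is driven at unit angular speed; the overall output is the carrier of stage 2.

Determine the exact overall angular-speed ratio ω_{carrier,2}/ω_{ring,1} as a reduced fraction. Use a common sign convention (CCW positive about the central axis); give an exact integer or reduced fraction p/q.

4067/8024

Stage 1: N_ring = 35 + 2·24 = 83
Stage 1: 35(ω_s−ω_c) = −83(ω_r−ω_c),  ω_s=0, ω_r=1
Stage 1: 35(0−ω_c) = −83(1−ω_c)  ⇒  118ω_c = 83  ⇒  ω_c = 83/118
  ⇒ ω_c¹/ω_r¹ = 83/118
Stage 2: N_ring = 19 + 2·15 = 49
Stage 2: 19(ω_s−ω_c) = −49(ω_r−ω_c),  ω_s=0, ω_r=1
Stage 2: 19(0−ω_c) = −49(1−ω_c)  ⇒  68ω_c = 49  ⇒  ω_c = 49/68
  ⇒ ω_c²/ω_r² = 49/68
Coupling ω_r² = ω_c¹ ⇒ overall = 83/118 × 49/68 = 4067/8024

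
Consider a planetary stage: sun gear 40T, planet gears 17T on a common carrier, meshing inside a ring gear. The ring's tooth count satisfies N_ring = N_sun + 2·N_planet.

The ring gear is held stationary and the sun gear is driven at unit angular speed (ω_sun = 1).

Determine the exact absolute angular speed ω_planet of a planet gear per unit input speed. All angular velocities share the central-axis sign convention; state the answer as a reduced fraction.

-20/17

N_ring = 40 + 2·17 = 74
40(ω_s−ω_c) = −74(ω_r−ω_c),  ω_r=0, ω_s=1
40(1−ω_c) = −74(0−ω_c)  ⇒  114ω_c = 40  ⇒  ω_c = 20/57
sun–planet: 40·(1−20/57) = −17·(ω_p−ω_c)  ⇒  ω_p−ω_c = −(40/17)·(37/57) = -1480/969
ω_p = 20/57 − 1480/969 = -20/17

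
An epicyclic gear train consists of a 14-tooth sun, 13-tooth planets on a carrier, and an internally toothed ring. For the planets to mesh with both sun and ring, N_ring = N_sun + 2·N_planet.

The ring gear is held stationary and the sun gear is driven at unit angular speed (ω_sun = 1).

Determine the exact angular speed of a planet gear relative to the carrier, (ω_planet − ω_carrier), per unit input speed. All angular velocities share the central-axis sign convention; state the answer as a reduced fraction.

N_ring = 14 + 2·13 = 40
14(ω_s−ω_c) = −40(ω_r−ω_c),  ω_r=0, ω_s=1
14(1−ω_c) = −40(0−ω_c)  ⇒  54ω_c = 14  ⇒  ω_c = 7/27
sun–planet: 14·(1−7/27) = −13·(ω_p−ω_c)  ⇒  ω_p−ω_c = −(14/13)·(20/27) = -280/351

-280/351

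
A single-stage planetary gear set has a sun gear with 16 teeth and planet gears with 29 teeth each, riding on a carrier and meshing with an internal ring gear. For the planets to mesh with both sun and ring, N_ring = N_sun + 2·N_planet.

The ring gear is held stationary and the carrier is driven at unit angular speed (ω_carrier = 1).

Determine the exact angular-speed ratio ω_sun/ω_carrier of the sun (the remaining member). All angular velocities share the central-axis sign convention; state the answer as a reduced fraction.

N_ring = 16 + 2·29 = 74
16(ω_s−ω_c) = −74(ω_r−ω_c),  ω_r=0, ω_c=1
ω_s = 1 − (74/16)(0−1) = 45/8
ω_s/ω_c = 45/8

45/8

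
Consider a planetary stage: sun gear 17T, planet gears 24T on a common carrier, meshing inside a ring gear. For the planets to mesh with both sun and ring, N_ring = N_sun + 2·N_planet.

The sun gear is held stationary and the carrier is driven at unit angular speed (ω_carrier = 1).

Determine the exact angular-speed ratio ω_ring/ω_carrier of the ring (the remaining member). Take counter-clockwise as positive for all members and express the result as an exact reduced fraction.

82/65

N_ring = 17 + 2·24 = 65
17(ω_s−ω_c) = −65(ω_r−ω_c),  ω_s=0, ω_c=1
ω_r = 1 − (17/65)(0−1) = 82/65
ω_r/ω_c = 82/65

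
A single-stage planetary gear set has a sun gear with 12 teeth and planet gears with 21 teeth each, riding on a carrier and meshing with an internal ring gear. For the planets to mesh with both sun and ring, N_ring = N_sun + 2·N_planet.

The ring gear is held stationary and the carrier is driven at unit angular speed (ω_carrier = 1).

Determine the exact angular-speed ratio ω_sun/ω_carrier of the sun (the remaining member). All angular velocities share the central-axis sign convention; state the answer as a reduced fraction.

11/2

N_ring = 12 + 2·21 = 54
12(ω_s−ω_c) = −54(ω_r−ω_c),  ω_r=0, ω_c=1
ω_s = 1 − (54/12)(0−1) = 11/2
ω_s/ω_c = 11/2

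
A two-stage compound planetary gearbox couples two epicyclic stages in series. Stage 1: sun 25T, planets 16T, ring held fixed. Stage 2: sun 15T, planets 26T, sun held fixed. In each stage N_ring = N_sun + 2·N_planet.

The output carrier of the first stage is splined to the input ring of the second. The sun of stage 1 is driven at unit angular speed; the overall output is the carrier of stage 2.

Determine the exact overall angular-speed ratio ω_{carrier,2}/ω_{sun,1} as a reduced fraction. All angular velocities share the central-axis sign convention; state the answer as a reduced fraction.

1675/6724

Stage 1: N_ring = 25 + 2·16 = 57
Stage 1: 25(ω_s−ω_c) = −57(ω_r−ω_c),  ω_r=0, ω_s=1
Stage 1: 25(1−ω_c) = −57(0−ω_c)  ⇒  82ω_c = 25  ⇒  ω_c = 25/82
  ⇒ ω_c¹/ω_s¹ = 25/82
Stage 2: N_ring = 15 + 2·26 = 67
Stage 2: 15(ω_s−ω_c) = −67(ω_r−ω_c),  ω_s=0, ω_r=1
Stage 2: 15(0−ω_c) = −67(1−ω_c)  ⇒  82ω_c = 67  ⇒  ω_c = 67/82
  ⇒ ω_c²/ω_r² = 67/82
Coupling ω_r² = ω_c¹ ⇒ overall = 25/82 × 67/82 = 1675/6724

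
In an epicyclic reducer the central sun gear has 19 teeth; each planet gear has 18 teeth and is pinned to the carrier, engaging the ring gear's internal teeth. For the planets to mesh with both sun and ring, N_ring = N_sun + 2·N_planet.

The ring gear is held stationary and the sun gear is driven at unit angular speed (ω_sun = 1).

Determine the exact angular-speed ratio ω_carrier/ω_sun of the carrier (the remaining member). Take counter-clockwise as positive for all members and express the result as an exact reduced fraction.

19/74

N_ring = 19 + 2·18 = 55
19(ω_s−ω_c) = −55(ω_r−ω_c),  ω_r=0, ω_s=1
19(1−ω_c) = −55(0−ω_c)  ⇒  74ω_c = 19  ⇒  ω_c = 19/74
ω_c/ω_s = 19/74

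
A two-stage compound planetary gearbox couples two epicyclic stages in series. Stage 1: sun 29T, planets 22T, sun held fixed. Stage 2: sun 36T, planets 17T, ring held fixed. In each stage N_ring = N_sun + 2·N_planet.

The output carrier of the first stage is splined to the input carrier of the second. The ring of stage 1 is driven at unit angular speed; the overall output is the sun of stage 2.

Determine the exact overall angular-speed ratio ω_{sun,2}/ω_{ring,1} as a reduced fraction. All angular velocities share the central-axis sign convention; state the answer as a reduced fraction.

Stage 1: N_ring = 29 + 2·22 = 73
Stage 1: 29(ω_s−ω_c) = −73(ω_r−ω_c),  ω_s=0, ω_r=1
Stage 1: 29(0−ω_c) = −73(1−ω_c)  ⇒  102ω_c = 73  ⇒  ω_c = 73/102
  ⇒ ω_c¹/ω_r¹ = 73/102
Stage 2: N_ring = 36 + 2·17 = 70
Stage 2: 36(ω_s−ω_c) = −70(ω_r−ω_c),  ω_r=0, ω_c=1
Stage 2: ω_s = 1 − (70/36)(0−1) = 53/18
  ⇒ ω_s²/ω_c² = 53/18
Coupling ω_c² = ω_c¹ ⇒ overall = 73/102 × 53/18 = 3869/1836

3869/1836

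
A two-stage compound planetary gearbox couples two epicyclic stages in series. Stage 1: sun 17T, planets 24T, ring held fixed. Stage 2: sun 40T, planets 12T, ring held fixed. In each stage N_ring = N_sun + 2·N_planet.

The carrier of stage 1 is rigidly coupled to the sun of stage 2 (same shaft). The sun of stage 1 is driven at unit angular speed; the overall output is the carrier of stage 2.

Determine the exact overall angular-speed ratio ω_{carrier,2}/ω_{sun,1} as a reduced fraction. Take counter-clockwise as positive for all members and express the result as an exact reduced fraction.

Stage 1: N_ring = 17 + 2·24 = 65
Stage 1: 17(ω_s−ω_c) = −65(ω_r−ω_c),  ω_r=0, ω_s=1
Stage 1: 17(1−ω_c) = −65(0−ω_c)  ⇒  82ω_c = 17  ⇒  ω_c = 17/82
  ⇒ ω_c¹/ω_s¹ = 17/82
Stage 2: N_ring = 40 + 2·12 = 64
Stage 2: 40(ω_s−ω_c) = −64(ω_r−ω_c),  ω_r=0, ω_s=1
Stage 2: 40(1−ω_c) = −64(0−ω_c)  ⇒  104ω_c = 40  ⇒  ω_c = 5/13
  ⇒ ω_c²/ω_s² = 5/13
Coupling ω_s² = ω_c¹ ⇒ overall = 17/82 × 5/13 = 85/1066

85/1066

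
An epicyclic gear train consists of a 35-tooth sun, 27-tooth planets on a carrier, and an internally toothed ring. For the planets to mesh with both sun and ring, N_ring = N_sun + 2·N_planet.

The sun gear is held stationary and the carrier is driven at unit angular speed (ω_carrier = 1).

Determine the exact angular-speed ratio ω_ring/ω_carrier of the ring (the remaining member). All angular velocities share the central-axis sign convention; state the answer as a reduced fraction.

N_ring = 35 + 2·27 = 89
35(ω_s−ω_c) = −89(ω_r−ω_c),  ω_s=0, ω_c=1
ω_r = 1 − (35/89)(0−1) = 124/89
ω_r/ω_c = 124/89

124/89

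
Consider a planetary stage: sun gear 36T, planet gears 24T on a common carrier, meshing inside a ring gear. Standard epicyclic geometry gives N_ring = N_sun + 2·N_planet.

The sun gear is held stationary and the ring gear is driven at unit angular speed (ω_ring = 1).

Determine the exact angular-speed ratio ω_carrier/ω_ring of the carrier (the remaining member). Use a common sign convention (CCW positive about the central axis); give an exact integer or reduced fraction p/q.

N_ring = 36 + 2·24 = 84
36(ω_s−ω_c) = −84(ω_r−ω_c),  ω_s=0, ω_r=1
36(0−ω_c) = −84(1−ω_c)  ⇒  120ω_c = 84  ⇒  ω_c = 7/10
ω_c/ω_r = 7/10

7/10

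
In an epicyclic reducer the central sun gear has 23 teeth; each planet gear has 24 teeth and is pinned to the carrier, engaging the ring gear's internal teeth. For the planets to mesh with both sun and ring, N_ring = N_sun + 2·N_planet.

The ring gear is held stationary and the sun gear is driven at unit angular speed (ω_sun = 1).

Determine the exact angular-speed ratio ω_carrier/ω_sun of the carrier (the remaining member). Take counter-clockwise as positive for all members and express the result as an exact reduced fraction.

23/94

N_ring = 23 + 2·24 = 71
23(ω_s−ω_c) = −71(ω_r−ω_c),  ω_r=0, ω_s=1
23(1−ω_c) = −71(0−ω_c)  ⇒  94ω_c = 23  ⇒  ω_c = 23/94
ω_c/ω_s = 23/94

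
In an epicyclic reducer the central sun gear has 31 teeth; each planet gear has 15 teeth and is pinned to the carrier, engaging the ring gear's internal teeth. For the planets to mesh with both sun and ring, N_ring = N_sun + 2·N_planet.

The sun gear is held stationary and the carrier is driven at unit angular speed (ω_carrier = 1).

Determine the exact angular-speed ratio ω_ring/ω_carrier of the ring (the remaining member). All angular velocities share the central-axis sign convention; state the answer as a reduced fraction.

N_ring = 31 + 2·15 = 61
31(ω_s−ω_c) = −61(ω_r−ω_c),  ω_s=0, ω_c=1
ω_r = 1 − (31/61)(0−1) = 92/61
ω_r/ω_c = 92/61

92/61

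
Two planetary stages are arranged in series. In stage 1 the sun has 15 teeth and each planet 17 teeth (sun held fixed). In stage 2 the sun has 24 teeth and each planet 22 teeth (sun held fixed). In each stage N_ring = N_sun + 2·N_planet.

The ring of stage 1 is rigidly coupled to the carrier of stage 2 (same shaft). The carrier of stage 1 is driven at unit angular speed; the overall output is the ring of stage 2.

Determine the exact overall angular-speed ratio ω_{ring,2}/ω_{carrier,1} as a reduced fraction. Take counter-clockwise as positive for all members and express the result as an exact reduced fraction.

1472/833

Stage 1: N_ring = 15 + 2·17 = 49
Stage 1: 15(ω_s−ω_c) = −49(ω_r−ω_c),  ω_s=0, ω_c=1
Stage 1: ω_r = 1 − (15/49)(0−1) = 64/49
  ⇒ ω_r¹/ω_c¹ = 64/49
Stage 2: N_ring = 24 + 2·22 = 68
Stage 2: 24(ω_s−ω_c) = −68(ω_r−ω_c),  ω_s=0, ω_c=1
Stage 2: ω_r = 1 − (24/68)(0−1) = 23/17
  ⇒ ω_r²/ω_c² = 23/17
Coupling ω_c² = ω_r¹ ⇒ overall = 64/49 × 23/17 = 1472/833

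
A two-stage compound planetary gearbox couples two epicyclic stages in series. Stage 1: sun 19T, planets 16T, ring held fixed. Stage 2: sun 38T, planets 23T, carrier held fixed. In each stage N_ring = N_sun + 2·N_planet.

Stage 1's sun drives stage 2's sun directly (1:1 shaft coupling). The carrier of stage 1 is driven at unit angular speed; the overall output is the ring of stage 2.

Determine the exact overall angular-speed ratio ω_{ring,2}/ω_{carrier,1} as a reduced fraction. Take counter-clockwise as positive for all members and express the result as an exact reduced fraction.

-5/3

Stage 1: N_ring = 19 + 2·16 = 51
Stage 1: 19(ω_s−ω_c) = −51(ω_r−ω_c),  ω_r=0, ω_c=1
Stage 1: ω_s = 1 − (51/19)(0−1) = 70/19
  ⇒ ω_s¹/ω_c¹ = 70/19
Stage 2: N_ring = 38 + 2·23 = 84
Stage 2: 38(ω_s−ω_c) = −84(ω_r−ω_c),  ω_c=0, ω_s=1
Stage 2: ω_r = 0 − (38/84)(1−0) = -19/42
  ⇒ ω_r²/ω_s² = -19/42
Coupling ω_s² = ω_s¹ ⇒ overall = 70/19 × -19/42 = -5/3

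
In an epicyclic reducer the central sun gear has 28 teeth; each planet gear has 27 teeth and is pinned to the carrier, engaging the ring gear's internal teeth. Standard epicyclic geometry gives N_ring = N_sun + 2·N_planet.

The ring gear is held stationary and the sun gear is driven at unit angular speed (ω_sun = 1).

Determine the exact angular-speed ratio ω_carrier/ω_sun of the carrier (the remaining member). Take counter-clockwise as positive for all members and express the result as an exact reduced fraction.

14/55

N_ring = 28 + 2·27 = 82
28(ω_s−ω_c) = −82(ω_r−ω_c),  ω_r=0, ω_s=1
28(1−ω_c) = −82(0−ω_c)  ⇒  110ω_c = 28  ⇒  ω_c = 14/55
ω_c/ω_s = 14/55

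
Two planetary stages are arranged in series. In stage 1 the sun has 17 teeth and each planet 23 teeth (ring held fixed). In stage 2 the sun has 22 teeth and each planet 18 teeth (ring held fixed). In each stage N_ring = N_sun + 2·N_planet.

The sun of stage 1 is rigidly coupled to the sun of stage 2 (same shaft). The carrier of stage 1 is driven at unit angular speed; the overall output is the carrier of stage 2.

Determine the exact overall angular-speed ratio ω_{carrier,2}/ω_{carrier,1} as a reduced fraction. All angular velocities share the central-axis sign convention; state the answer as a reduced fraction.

22/17

Stage 1: N_ring = 17 + 2·23 = 63
Stage 1: 17(ω_s−ω_c) = −63(ω_r−ω_c),  ω_r=0, ω_c=1
Stage 1: ω_s = 1 − (63/17)(0−1) = 80/17
  ⇒ ω_s¹/ω_c¹ = 80/17
Stage 2: N_ring = 22 + 2·18 = 58
Stage 2: 22(ω_s−ω_c) = −58(ω_r−ω_c),  ω_r=0, ω_s=1
Stage 2: 22(1−ω_c) = −58(0−ω_c)  ⇒  80ω_c = 22  ⇒  ω_c = 11/40
  ⇒ ω_c²/ω_s² = 11/40
Coupling ω_s² = ω_s¹ ⇒ overall = 80/17 × 11/40 = 22/17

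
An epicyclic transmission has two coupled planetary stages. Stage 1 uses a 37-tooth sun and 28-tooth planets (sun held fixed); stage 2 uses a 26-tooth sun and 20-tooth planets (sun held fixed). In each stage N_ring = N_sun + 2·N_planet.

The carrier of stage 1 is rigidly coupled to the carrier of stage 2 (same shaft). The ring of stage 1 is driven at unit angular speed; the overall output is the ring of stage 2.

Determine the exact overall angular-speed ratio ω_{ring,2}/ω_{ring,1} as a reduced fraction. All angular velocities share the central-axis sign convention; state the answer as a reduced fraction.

Stage 1: N_ring = 37 + 2·28 = 93
Stage 1: 37(ω_s−ω_c) = −93(ω_r−ω_c),  ω_s=0, ω_r=1
Stage 1: 37(0−ω_c) = −93(1−ω_c)  ⇒  130ω_c = 93  ⇒  ω_c = 93/130
  ⇒ ω_c¹/ω_r¹ = 93/130
Stage 2: N_ring = 26 + 2·20 = 66
Stage 2: 26(ω_s−ω_c) = −66(ω_r−ω_c),  ω_s=0, ω_c=1
Stage 2: ω_r = 1 − (26/66)(0−1) = 46/33
  ⇒ ω_r²/ω_c² = 46/33
Coupling ω_c² = ω_c¹ ⇒ overall = 93/130 × 46/33 = 713/715

713/715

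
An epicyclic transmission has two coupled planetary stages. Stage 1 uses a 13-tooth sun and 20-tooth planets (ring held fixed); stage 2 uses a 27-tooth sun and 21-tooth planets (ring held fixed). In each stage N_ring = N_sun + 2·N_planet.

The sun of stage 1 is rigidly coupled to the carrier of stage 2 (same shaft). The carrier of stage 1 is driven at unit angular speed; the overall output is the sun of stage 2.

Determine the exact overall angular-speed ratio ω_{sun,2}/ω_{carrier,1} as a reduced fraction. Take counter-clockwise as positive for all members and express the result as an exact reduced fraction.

704/39

Stage 1: N_ring = 13 + 2·20 = 53
Stage 1: 13(ω_s−ω_c) = −53(ω_r−ω_c),  ω_r=0, ω_c=1
Stage 1: ω_s = 1 − (53/13)(0−1) = 66/13
  ⇒ ω_s¹/ω_c¹ = 66/13
Stage 2: N_ring = 27 + 2·21 = 69
Stage 2: 27(ω_s−ω_c) = −69(ω_r−ω_c),  ω_r=0, ω_c=1
Stage 2: ω_s = 1 − (69/27)(0−1) = 32/9
  ⇒ ω_s²/ω_c² = 32/9
Coupling ω_c² = ω_s¹ ⇒ overall = 66/13 × 32/9 = 704/39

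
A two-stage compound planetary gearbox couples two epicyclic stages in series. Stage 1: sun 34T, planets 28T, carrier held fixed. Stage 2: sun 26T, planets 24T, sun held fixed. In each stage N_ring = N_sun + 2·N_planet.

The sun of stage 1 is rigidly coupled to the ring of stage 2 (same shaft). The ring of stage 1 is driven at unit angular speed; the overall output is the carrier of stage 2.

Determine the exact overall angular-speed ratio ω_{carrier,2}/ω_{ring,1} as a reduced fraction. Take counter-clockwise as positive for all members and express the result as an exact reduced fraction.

Stage 1: N_ring = 34 + 2·28 = 90
Stage 1: 34(ω_s−ω_c) = −90(ω_r−ω_c),  ω_c=0, ω_r=1
Stage 1: ω_s = 0 − (90/34)(1−0) = -45/17
  ⇒ ω_s¹/ω_r¹ = -45/17
Stage 2: N_ring = 26 + 2·24 = 74
Stage 2: 26(ω_s−ω_c) = −74(ω_r−ω_c),  ω_s=0, ω_r=1
Stage 2: 26(0−ω_c) = −74(1−ω_c)  ⇒  100ω_c = 74  ⇒  ω_c = 37/50
  ⇒ ω_c²/ω_r² = 37/50
Coupling ω_r² = ω_s¹ ⇒ overall = -45/17 × 37/50 = -333/170

-333/170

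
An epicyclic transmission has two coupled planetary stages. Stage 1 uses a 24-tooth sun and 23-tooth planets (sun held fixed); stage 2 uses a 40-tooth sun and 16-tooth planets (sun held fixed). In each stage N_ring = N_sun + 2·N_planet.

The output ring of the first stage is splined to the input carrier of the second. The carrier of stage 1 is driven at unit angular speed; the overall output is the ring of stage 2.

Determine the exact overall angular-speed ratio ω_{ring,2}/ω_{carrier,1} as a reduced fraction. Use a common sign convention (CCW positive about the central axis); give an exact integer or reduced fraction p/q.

94/45

Stage 1: N_ring = 24 + 2·23 = 70
Stage 1: 24(ω_s−ω_c) = −70(ω_r−ω_c),  ω_s=0, ω_c=1
Stage 1: ω_r = 1 − (24/70)(0−1) = 47/35
  ⇒ ω_r¹/ω_c¹ = 47/35
Stage 2: N_ring = 40 + 2·16 = 72
Stage 2: 40(ω_s−ω_c) = −72(ω_r−ω_c),  ω_s=0, ω_c=1
Stage 2: ω_r = 1 − (40/72)(0−1) = 14/9
  ⇒ ω_r²/ω_c² = 14/9
Coupling ω_c² = ω_r¹ ⇒ overall = 47/35 × 14/9 = 94/45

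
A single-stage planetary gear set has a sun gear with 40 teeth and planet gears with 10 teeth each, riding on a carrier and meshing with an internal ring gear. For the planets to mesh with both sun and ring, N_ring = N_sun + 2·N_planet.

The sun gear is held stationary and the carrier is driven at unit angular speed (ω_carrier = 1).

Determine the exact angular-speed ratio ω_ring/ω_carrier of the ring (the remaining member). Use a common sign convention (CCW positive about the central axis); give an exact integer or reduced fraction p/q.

5/3

N_ring = 40 + 2·10 = 60
40(ω_s−ω_c) = −60(ω_r−ω_c),  ω_s=0, ω_c=1
ω_r = 1 − (40/60)(0−1) = 5/3
ω_r/ω_c = 5/3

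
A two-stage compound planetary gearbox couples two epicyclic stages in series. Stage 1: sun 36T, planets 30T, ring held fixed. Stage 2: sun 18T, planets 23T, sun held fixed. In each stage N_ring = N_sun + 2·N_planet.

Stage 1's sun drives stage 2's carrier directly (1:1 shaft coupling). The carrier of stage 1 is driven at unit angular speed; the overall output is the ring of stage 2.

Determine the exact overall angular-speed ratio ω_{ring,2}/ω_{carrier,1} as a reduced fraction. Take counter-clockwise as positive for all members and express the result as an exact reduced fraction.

Stage 1: N_ring = 36 + 2·30 = 96
Stage 1: 36(ω_s−ω_c) = −96(ω_r−ω_c),  ω_r=0, ω_c=1
Stage 1: ω_s = 1 − (96/36)(0−1) = 11/3
  ⇒ ω_s¹/ω_c¹ = 11/3
Stage 2: N_ring = 18 + 2·23 = 64
Stage 2: 18(ω_s−ω_c) = −64(ω_r−ω_c),  ω_s=0, ω_c=1
Stage 2: ω_r = 1 − (18/64)(0−1) = 41/32
  ⇒ ω_r²/ω_c² = 41/32
Coupling ω_c² = ω_s¹ ⇒ overall = 11/3 × 41/32 = 451/96

451/96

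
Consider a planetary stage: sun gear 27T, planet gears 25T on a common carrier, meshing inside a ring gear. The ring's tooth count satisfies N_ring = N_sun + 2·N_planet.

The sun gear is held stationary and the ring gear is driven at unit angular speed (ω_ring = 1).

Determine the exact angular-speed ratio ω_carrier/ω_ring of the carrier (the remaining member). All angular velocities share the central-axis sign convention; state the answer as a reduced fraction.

77/104

N_ring = 27 + 2·25 = 77
27(ω_s−ω_c) = −77(ω_r−ω_c),  ω_s=0, ω_r=1
27(0−ω_c) = −77(1−ω_c)  ⇒  104ω_c = 77  ⇒  ω_c = 77/104
ω_c/ω_r = 77/104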